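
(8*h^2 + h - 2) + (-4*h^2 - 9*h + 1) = 4*h^2 - 8*h - 1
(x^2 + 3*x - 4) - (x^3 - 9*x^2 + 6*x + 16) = -x^3 + 10*x^2 - 3*x - 20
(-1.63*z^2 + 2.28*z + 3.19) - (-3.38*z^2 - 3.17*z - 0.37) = 1.75*z^2 + 5.45*z + 3.56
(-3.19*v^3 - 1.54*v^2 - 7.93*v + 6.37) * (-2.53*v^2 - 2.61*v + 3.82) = 8.0707*v^5 + 12.2221*v^4 + 11.8965*v^3 - 1.3016*v^2 - 46.9183*v + 24.3334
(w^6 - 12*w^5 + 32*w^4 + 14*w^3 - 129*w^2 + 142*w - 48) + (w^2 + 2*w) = w^6 - 12*w^5 + 32*w^4 + 14*w^3 - 128*w^2 + 144*w - 48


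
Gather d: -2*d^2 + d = -2*d^2 + d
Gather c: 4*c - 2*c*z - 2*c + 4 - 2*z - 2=c*(2 - 2*z) - 2*z + 2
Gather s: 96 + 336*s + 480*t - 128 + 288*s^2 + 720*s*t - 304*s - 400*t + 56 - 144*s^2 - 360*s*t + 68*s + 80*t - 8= 144*s^2 + s*(360*t + 100) + 160*t + 16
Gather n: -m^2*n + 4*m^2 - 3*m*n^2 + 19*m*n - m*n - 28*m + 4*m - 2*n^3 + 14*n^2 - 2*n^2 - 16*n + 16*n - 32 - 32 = 4*m^2 - 24*m - 2*n^3 + n^2*(12 - 3*m) + n*(-m^2 + 18*m) - 64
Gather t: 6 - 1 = 5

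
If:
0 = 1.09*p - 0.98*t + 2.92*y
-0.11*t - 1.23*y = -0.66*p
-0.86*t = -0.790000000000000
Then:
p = 0.43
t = 0.92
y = 0.15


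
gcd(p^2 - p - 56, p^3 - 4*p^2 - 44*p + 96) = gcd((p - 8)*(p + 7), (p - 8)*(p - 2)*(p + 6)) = p - 8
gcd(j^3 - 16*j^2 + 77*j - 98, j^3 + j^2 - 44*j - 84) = j - 7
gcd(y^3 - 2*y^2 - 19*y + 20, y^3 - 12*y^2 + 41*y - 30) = y^2 - 6*y + 5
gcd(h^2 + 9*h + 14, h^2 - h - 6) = h + 2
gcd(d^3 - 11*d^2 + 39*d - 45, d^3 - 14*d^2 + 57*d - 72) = d^2 - 6*d + 9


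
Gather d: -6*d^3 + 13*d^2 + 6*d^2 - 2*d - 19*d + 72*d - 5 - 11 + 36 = -6*d^3 + 19*d^2 + 51*d + 20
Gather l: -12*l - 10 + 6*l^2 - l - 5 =6*l^2 - 13*l - 15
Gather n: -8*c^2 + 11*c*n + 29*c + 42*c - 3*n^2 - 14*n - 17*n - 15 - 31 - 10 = -8*c^2 + 71*c - 3*n^2 + n*(11*c - 31) - 56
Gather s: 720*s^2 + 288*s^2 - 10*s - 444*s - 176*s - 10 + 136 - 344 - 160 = 1008*s^2 - 630*s - 378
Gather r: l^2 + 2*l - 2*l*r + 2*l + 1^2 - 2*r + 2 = l^2 + 4*l + r*(-2*l - 2) + 3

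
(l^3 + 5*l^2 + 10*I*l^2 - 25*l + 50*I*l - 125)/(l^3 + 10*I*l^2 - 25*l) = (l + 5)/l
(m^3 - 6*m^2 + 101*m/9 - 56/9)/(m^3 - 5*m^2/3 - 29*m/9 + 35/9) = (3*m - 8)/(3*m + 5)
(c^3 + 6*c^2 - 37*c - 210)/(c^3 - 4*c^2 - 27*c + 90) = (c + 7)/(c - 3)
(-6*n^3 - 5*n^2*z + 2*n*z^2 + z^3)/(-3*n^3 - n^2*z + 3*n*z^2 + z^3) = (-2*n + z)/(-n + z)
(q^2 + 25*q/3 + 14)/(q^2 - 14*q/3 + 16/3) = (3*q^2 + 25*q + 42)/(3*q^2 - 14*q + 16)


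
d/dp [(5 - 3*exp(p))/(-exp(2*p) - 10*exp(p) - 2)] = (-3*exp(2*p) + 10*exp(p) + 56)*exp(p)/(exp(4*p) + 20*exp(3*p) + 104*exp(2*p) + 40*exp(p) + 4)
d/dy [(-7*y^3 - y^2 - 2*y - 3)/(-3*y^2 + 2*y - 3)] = (21*y^4 - 28*y^3 + 55*y^2 - 12*y + 12)/(9*y^4 - 12*y^3 + 22*y^2 - 12*y + 9)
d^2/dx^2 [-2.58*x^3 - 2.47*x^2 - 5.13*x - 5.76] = -15.48*x - 4.94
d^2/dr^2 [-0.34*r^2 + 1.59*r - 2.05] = -0.680000000000000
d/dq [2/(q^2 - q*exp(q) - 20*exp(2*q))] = 2*(q*exp(q) - 2*q + 40*exp(2*q) + exp(q))/(-q^2 + q*exp(q) + 20*exp(2*q))^2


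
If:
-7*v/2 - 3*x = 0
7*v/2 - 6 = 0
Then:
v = 12/7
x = -2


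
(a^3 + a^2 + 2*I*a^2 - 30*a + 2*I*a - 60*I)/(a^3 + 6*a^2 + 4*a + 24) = (a - 5)/(a - 2*I)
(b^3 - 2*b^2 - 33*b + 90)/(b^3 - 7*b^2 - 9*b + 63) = (b^2 + b - 30)/(b^2 - 4*b - 21)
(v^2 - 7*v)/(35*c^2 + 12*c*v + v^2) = v*(v - 7)/(35*c^2 + 12*c*v + v^2)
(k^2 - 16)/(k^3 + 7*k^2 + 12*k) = (k - 4)/(k*(k + 3))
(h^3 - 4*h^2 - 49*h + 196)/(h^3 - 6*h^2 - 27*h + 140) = (h + 7)/(h + 5)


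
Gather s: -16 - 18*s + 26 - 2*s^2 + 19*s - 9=-2*s^2 + s + 1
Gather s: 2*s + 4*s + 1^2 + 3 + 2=6*s + 6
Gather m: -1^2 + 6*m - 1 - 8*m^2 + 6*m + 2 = -8*m^2 + 12*m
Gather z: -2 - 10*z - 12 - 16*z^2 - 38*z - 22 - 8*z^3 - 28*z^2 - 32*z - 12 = -8*z^3 - 44*z^2 - 80*z - 48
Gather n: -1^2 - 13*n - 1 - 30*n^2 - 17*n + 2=-30*n^2 - 30*n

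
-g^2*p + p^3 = p*(-g + p)*(g + p)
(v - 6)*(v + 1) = v^2 - 5*v - 6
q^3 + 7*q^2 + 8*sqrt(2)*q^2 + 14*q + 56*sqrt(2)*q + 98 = (q + 7)*(q + sqrt(2))*(q + 7*sqrt(2))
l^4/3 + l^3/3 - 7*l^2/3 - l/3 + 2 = (l/3 + 1/3)*(l - 2)*(l - 1)*(l + 3)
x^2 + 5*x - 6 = (x - 1)*(x + 6)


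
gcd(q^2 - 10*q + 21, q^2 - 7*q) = q - 7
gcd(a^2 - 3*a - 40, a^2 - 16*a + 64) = a - 8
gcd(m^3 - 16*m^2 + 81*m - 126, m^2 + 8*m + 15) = 1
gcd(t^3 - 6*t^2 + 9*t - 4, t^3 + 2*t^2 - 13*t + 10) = t - 1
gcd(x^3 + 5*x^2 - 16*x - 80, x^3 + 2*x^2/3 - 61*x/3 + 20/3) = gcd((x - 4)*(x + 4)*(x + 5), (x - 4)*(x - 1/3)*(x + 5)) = x^2 + x - 20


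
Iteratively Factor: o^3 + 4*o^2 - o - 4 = (o + 1)*(o^2 + 3*o - 4) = (o + 1)*(o + 4)*(o - 1)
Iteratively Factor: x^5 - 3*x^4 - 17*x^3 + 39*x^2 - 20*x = (x - 1)*(x^4 - 2*x^3 - 19*x^2 + 20*x) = x*(x - 1)*(x^3 - 2*x^2 - 19*x + 20) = x*(x - 1)^2*(x^2 - x - 20) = x*(x - 1)^2*(x + 4)*(x - 5)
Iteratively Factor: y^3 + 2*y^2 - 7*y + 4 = (y + 4)*(y^2 - 2*y + 1) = (y - 1)*(y + 4)*(y - 1)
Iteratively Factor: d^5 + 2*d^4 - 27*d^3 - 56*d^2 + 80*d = (d)*(d^4 + 2*d^3 - 27*d^2 - 56*d + 80) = d*(d - 5)*(d^3 + 7*d^2 + 8*d - 16) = d*(d - 5)*(d + 4)*(d^2 + 3*d - 4) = d*(d - 5)*(d - 1)*(d + 4)*(d + 4)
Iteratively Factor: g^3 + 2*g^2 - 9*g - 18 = (g + 3)*(g^2 - g - 6) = (g + 2)*(g + 3)*(g - 3)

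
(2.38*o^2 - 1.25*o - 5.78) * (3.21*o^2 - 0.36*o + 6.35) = 7.6398*o^4 - 4.8693*o^3 - 2.9908*o^2 - 5.8567*o - 36.703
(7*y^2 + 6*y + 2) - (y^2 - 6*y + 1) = 6*y^2 + 12*y + 1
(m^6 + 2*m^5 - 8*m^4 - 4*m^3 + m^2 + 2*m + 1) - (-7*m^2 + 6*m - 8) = m^6 + 2*m^5 - 8*m^4 - 4*m^3 + 8*m^2 - 4*m + 9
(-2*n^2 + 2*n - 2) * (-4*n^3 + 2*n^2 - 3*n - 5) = 8*n^5 - 12*n^4 + 18*n^3 - 4*n + 10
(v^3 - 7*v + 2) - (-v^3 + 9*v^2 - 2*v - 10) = 2*v^3 - 9*v^2 - 5*v + 12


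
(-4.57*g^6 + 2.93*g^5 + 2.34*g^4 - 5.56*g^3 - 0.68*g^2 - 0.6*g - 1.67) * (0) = 0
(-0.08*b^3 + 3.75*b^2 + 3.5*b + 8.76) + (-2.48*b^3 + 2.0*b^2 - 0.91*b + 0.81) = -2.56*b^3 + 5.75*b^2 + 2.59*b + 9.57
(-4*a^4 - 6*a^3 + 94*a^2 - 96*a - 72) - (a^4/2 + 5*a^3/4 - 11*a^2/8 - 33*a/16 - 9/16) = -9*a^4/2 - 29*a^3/4 + 763*a^2/8 - 1503*a/16 - 1143/16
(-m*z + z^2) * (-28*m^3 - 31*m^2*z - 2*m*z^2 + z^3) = 28*m^4*z + 3*m^3*z^2 - 29*m^2*z^3 - 3*m*z^4 + z^5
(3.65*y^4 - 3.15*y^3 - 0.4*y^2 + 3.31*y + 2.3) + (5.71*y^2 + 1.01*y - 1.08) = 3.65*y^4 - 3.15*y^3 + 5.31*y^2 + 4.32*y + 1.22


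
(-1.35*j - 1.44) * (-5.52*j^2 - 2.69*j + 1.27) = 7.452*j^3 + 11.5803*j^2 + 2.1591*j - 1.8288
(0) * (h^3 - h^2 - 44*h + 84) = 0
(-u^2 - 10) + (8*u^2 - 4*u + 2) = 7*u^2 - 4*u - 8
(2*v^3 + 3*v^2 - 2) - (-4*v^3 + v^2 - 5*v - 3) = 6*v^3 + 2*v^2 + 5*v + 1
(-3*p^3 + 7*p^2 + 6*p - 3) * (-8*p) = 24*p^4 - 56*p^3 - 48*p^2 + 24*p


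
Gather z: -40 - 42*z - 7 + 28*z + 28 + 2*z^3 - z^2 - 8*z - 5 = 2*z^3 - z^2 - 22*z - 24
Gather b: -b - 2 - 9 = -b - 11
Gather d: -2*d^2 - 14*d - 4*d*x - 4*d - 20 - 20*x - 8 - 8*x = -2*d^2 + d*(-4*x - 18) - 28*x - 28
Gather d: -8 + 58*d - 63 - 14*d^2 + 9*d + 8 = -14*d^2 + 67*d - 63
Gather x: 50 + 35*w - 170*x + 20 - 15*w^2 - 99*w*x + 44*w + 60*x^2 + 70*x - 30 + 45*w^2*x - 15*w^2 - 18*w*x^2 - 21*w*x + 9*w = -30*w^2 + 88*w + x^2*(60 - 18*w) + x*(45*w^2 - 120*w - 100) + 40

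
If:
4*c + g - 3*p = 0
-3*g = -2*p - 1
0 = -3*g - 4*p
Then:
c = -13/72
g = 2/9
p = -1/6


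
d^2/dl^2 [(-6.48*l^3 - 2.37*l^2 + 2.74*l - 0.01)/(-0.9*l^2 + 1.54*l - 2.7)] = (-1.4210854715202e-14*l^4 + 1.37397600000002*l^3 - 196.16904*l^2 + 323.30124*l + 11.767592)/(0.729*l^6 - 3.7422*l^5 + 12.96432*l^4 - 26.105464*l^3 + 38.89296*l^2 - 33.6798*l + 19.683)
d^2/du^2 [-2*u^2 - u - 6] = -4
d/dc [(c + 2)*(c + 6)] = 2*c + 8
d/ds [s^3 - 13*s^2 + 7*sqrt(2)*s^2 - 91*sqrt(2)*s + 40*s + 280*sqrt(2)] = 3*s^2 - 26*s + 14*sqrt(2)*s - 91*sqrt(2) + 40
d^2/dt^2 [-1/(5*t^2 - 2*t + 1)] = 2*(25*t^2 - 10*t - 4*(5*t - 1)^2 + 5)/(5*t^2 - 2*t + 1)^3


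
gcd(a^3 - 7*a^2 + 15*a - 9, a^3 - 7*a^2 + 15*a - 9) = a^3 - 7*a^2 + 15*a - 9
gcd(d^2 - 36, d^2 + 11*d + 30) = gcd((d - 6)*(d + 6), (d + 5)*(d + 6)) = d + 6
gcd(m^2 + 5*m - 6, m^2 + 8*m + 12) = m + 6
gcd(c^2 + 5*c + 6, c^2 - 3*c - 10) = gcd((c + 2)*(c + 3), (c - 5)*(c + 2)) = c + 2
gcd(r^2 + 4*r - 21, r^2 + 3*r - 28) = r + 7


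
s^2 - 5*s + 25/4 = (s - 5/2)^2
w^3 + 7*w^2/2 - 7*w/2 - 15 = (w - 2)*(w + 5/2)*(w + 3)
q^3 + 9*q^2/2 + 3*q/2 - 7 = (q - 1)*(q + 2)*(q + 7/2)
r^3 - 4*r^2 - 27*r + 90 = (r - 6)*(r - 3)*(r + 5)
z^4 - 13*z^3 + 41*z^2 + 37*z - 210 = (z - 7)*(z - 5)*(z - 3)*(z + 2)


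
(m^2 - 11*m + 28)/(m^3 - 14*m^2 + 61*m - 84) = 1/(m - 3)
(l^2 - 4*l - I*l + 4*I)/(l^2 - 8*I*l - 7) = (l - 4)/(l - 7*I)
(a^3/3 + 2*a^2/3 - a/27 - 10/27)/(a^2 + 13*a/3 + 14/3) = (9*a^3 + 18*a^2 - a - 10)/(9*(3*a^2 + 13*a + 14))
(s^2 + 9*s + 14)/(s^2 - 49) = (s + 2)/(s - 7)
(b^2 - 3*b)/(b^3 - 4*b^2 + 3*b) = 1/(b - 1)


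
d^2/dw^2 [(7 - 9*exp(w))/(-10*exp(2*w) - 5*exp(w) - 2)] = (900*exp(4*w) - 3250*exp(3*w) - 2130*exp(2*w) + 295*exp(w) + 106)*exp(w)/(1000*exp(6*w) + 1500*exp(5*w) + 1350*exp(4*w) + 725*exp(3*w) + 270*exp(2*w) + 60*exp(w) + 8)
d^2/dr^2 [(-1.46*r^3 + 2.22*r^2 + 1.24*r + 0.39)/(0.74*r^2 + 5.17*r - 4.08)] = (8.88178419700125e-16*r^5 + 7.105427357601e-15*r^4 - 102.492956*r^3 + 226.277064*r^2 - 114.407244*r + 149.425662)/(0.405224*r^6 + 8.493276*r^5 + 52.635534*r^4 + 44.532829*r^3 - 290.206728*r^2 + 258.185664*r - 67.917312)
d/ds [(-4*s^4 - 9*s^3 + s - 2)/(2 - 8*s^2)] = (32*s^5 + 36*s^4 - 16*s^3 - 23*s^2 - 16*s + 1)/(2*(16*s^4 - 8*s^2 + 1))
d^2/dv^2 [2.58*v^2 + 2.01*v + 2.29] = 5.16000000000000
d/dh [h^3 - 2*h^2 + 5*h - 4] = 3*h^2 - 4*h + 5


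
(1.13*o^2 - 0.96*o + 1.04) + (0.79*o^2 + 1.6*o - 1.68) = 1.92*o^2 + 0.64*o - 0.64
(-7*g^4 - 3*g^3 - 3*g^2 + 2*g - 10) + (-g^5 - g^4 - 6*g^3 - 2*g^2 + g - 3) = -g^5 - 8*g^4 - 9*g^3 - 5*g^2 + 3*g - 13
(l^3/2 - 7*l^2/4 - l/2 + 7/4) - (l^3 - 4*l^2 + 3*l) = -l^3/2 + 9*l^2/4 - 7*l/2 + 7/4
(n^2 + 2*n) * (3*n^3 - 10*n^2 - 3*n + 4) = 3*n^5 - 4*n^4 - 23*n^3 - 2*n^2 + 8*n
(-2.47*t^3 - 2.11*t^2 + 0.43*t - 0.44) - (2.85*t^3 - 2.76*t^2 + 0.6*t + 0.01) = -5.32*t^3 + 0.65*t^2 - 0.17*t - 0.45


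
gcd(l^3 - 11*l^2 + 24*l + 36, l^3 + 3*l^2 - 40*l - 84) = l - 6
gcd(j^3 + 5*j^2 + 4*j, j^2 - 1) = j + 1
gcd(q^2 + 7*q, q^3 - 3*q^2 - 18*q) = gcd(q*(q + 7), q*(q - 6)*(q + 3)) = q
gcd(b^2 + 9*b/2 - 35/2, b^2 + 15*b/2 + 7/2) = b + 7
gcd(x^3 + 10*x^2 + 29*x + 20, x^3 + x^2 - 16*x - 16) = x^2 + 5*x + 4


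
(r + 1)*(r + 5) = r^2 + 6*r + 5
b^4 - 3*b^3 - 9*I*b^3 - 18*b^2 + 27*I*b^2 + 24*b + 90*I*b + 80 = (b - 5)*(b + 2)*(b - 8*I)*(b - I)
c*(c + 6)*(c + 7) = c^3 + 13*c^2 + 42*c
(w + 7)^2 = w^2 + 14*w + 49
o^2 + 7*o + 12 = (o + 3)*(o + 4)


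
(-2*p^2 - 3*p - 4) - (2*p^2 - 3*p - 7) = 3 - 4*p^2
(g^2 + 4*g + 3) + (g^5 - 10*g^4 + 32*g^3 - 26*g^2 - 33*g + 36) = g^5 - 10*g^4 + 32*g^3 - 25*g^2 - 29*g + 39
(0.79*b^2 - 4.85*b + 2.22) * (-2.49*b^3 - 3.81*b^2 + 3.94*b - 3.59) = -1.9671*b^5 + 9.0666*b^4 + 16.0633*b^3 - 30.4033*b^2 + 26.1583*b - 7.9698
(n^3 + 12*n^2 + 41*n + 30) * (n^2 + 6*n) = n^5 + 18*n^4 + 113*n^3 + 276*n^2 + 180*n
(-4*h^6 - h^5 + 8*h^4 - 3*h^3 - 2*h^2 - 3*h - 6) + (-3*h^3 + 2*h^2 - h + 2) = -4*h^6 - h^5 + 8*h^4 - 6*h^3 - 4*h - 4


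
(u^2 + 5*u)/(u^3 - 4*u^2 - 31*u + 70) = u/(u^2 - 9*u + 14)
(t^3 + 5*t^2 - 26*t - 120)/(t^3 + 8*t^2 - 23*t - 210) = (t + 4)/(t + 7)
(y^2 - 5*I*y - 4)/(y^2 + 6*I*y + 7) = (y - 4*I)/(y + 7*I)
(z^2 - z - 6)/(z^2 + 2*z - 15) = (z + 2)/(z + 5)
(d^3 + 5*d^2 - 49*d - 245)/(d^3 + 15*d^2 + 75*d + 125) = (d^2 - 49)/(d^2 + 10*d + 25)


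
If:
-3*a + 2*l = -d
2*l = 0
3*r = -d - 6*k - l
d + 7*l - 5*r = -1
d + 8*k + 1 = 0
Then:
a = 1/17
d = 3/17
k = -5/34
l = 0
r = 4/17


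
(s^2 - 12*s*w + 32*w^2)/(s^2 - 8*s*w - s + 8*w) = (s - 4*w)/(s - 1)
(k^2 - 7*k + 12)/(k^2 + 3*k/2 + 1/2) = 2*(k^2 - 7*k + 12)/(2*k^2 + 3*k + 1)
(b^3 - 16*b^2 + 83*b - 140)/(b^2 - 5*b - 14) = (b^2 - 9*b + 20)/(b + 2)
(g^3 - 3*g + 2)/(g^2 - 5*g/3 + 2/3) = 3*(g^2 + g - 2)/(3*g - 2)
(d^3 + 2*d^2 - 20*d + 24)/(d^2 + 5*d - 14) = (d^2 + 4*d - 12)/(d + 7)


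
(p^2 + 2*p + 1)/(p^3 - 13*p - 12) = (p + 1)/(p^2 - p - 12)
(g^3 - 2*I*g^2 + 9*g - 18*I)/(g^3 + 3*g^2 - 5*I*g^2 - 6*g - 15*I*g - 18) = (g + 3*I)/(g + 3)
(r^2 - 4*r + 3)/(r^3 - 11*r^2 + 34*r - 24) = (r - 3)/(r^2 - 10*r + 24)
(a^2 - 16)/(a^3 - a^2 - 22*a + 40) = (a + 4)/(a^2 + 3*a - 10)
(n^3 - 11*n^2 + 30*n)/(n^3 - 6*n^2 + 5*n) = (n - 6)/(n - 1)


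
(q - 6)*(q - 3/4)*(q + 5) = q^3 - 7*q^2/4 - 117*q/4 + 45/2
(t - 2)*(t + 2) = t^2 - 4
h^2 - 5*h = h*(h - 5)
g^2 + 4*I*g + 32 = (g - 4*I)*(g + 8*I)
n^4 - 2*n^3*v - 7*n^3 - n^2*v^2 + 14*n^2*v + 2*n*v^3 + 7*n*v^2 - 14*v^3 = (n - 7)*(n - 2*v)*(n - v)*(n + v)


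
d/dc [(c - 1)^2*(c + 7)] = (c - 1)*(3*c + 13)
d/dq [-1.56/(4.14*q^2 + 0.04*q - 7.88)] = (12.9168*q + 0.0624)/(4.14*q^2 + 0.04*q - 7.88)^2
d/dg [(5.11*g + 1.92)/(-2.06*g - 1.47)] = (-7.32639*g - 5.228055)/(2.06*g + 1.47)^3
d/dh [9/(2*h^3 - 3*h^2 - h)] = 9*(-6*h^2 + 6*h + 1)/(h^2*(-2*h^2 + 3*h + 1)^2)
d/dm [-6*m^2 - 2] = -12*m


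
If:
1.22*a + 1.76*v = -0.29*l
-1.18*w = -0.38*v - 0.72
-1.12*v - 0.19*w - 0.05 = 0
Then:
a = 0.202658612261796 - 0.237704918032787*l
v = -0.14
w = 0.56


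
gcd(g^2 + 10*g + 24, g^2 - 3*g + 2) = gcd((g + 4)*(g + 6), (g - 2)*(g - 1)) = 1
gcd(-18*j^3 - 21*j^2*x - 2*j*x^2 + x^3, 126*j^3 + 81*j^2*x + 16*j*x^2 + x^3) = 3*j + x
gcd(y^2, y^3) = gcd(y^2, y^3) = y^2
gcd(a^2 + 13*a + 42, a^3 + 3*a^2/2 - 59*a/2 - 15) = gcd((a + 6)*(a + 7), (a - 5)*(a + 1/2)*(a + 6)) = a + 6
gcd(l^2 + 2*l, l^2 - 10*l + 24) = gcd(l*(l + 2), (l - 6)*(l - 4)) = 1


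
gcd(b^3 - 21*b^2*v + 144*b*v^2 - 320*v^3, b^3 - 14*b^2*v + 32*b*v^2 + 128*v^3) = b^2 - 16*b*v + 64*v^2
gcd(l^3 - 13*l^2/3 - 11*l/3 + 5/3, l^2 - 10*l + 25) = l - 5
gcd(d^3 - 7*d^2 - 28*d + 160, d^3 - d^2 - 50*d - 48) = d - 8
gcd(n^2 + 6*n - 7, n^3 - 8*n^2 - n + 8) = n - 1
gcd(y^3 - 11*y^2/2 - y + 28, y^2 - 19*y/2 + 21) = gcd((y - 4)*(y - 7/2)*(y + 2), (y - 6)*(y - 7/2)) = y - 7/2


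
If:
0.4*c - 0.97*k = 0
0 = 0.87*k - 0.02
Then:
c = 0.06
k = 0.02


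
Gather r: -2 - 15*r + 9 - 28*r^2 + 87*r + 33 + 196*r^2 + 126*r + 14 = 168*r^2 + 198*r + 54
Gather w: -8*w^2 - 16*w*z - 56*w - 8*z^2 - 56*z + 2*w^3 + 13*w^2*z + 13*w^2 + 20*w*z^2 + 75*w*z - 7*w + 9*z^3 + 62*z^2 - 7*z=2*w^3 + w^2*(13*z + 5) + w*(20*z^2 + 59*z - 63) + 9*z^3 + 54*z^2 - 63*z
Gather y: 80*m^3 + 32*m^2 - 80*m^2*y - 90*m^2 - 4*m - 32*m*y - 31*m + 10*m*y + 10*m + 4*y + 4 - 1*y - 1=80*m^3 - 58*m^2 - 25*m + y*(-80*m^2 - 22*m + 3) + 3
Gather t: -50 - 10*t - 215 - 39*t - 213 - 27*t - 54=-76*t - 532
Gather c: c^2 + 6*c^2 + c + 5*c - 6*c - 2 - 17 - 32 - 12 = 7*c^2 - 63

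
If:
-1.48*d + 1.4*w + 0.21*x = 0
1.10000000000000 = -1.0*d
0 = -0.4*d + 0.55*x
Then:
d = -1.10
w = -1.04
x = -0.80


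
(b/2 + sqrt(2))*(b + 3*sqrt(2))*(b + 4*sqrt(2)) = b^3/2 + 9*sqrt(2)*b^2/2 + 26*b + 24*sqrt(2)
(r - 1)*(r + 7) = r^2 + 6*r - 7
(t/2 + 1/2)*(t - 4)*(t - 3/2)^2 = t^4/2 - 3*t^3 + 29*t^2/8 + 21*t/8 - 9/2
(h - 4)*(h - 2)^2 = h^3 - 8*h^2 + 20*h - 16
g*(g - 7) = g^2 - 7*g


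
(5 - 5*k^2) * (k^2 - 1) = -5*k^4 + 10*k^2 - 5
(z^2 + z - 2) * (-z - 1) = -z^3 - 2*z^2 + z + 2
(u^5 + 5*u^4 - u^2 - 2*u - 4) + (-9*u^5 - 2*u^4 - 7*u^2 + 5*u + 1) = -8*u^5 + 3*u^4 - 8*u^2 + 3*u - 3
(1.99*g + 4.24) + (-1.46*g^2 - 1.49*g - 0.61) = -1.46*g^2 + 0.5*g + 3.63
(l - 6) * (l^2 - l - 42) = l^3 - 7*l^2 - 36*l + 252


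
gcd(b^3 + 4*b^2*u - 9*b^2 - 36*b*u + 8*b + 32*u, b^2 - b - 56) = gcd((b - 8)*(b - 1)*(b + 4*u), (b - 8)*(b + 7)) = b - 8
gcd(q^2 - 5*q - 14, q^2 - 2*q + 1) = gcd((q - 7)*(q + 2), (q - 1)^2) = 1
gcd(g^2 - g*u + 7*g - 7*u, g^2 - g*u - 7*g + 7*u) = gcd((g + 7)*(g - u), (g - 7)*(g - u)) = -g + u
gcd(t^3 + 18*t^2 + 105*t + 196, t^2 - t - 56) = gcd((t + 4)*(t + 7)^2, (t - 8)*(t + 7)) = t + 7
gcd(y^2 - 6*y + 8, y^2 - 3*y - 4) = y - 4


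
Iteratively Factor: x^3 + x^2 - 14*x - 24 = (x + 2)*(x^2 - x - 12) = (x - 4)*(x + 2)*(x + 3)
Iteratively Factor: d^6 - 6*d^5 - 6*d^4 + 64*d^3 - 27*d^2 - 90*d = (d)*(d^5 - 6*d^4 - 6*d^3 + 64*d^2 - 27*d - 90) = d*(d - 3)*(d^4 - 3*d^3 - 15*d^2 + 19*d + 30) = d*(d - 5)*(d - 3)*(d^3 + 2*d^2 - 5*d - 6) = d*(d - 5)*(d - 3)*(d + 3)*(d^2 - d - 2) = d*(d - 5)*(d - 3)*(d + 1)*(d + 3)*(d - 2)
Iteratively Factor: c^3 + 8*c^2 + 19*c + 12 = (c + 3)*(c^2 + 5*c + 4) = (c + 1)*(c + 3)*(c + 4)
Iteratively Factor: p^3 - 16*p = (p - 4)*(p^2 + 4*p) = p*(p - 4)*(p + 4)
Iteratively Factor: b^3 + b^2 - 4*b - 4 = (b + 2)*(b^2 - b - 2) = (b + 1)*(b + 2)*(b - 2)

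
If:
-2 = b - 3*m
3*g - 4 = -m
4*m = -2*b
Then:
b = -4/5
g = 6/5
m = 2/5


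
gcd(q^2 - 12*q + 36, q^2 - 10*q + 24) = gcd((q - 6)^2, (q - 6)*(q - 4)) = q - 6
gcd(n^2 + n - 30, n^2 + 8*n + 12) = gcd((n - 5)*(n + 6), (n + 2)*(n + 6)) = n + 6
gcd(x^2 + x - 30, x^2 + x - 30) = x^2 + x - 30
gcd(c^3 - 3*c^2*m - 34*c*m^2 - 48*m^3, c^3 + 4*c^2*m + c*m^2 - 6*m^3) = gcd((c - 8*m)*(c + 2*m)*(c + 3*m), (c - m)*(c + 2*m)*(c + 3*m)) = c^2 + 5*c*m + 6*m^2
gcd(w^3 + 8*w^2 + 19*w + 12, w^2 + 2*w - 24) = 1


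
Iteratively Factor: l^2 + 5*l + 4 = (l + 1)*(l + 4)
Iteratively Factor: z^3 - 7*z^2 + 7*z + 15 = (z - 3)*(z^2 - 4*z - 5) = (z - 5)*(z - 3)*(z + 1)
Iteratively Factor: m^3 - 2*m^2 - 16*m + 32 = (m + 4)*(m^2 - 6*m + 8) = (m - 2)*(m + 4)*(m - 4)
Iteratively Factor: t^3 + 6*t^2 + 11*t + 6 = (t + 3)*(t^2 + 3*t + 2) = (t + 1)*(t + 3)*(t + 2)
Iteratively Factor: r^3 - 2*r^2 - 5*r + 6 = (r + 2)*(r^2 - 4*r + 3) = (r - 1)*(r + 2)*(r - 3)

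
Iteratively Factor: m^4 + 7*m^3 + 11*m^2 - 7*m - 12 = (m + 1)*(m^3 + 6*m^2 + 5*m - 12) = (m - 1)*(m + 1)*(m^2 + 7*m + 12) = (m - 1)*(m + 1)*(m + 4)*(m + 3)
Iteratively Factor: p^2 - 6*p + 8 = (p - 4)*(p - 2)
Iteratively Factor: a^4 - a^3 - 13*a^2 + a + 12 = (a + 1)*(a^3 - 2*a^2 - 11*a + 12) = (a - 1)*(a + 1)*(a^2 - a - 12) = (a - 4)*(a - 1)*(a + 1)*(a + 3)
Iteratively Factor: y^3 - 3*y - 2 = (y + 1)*(y^2 - y - 2) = (y - 2)*(y + 1)*(y + 1)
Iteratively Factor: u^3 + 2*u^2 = (u)*(u^2 + 2*u) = u^2*(u + 2)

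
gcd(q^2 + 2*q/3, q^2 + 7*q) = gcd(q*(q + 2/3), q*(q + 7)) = q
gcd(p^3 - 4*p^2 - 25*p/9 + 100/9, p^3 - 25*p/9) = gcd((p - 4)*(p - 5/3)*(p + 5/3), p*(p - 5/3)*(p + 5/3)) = p^2 - 25/9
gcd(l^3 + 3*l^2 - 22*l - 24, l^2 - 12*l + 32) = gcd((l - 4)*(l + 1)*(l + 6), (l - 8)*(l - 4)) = l - 4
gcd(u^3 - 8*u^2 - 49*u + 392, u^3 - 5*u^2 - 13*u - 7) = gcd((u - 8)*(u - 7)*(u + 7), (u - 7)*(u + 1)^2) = u - 7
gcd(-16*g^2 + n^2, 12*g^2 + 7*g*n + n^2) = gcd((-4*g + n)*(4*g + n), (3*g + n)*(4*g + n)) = 4*g + n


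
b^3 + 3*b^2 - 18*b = b*(b - 3)*(b + 6)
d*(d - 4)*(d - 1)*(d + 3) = d^4 - 2*d^3 - 11*d^2 + 12*d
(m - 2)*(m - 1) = m^2 - 3*m + 2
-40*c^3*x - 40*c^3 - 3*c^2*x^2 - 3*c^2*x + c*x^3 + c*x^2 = (-8*c + x)*(5*c + x)*(c*x + c)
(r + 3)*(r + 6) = r^2 + 9*r + 18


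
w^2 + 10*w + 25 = (w + 5)^2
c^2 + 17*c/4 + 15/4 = (c + 5/4)*(c + 3)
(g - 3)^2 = g^2 - 6*g + 9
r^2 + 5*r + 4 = (r + 1)*(r + 4)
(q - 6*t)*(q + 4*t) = q^2 - 2*q*t - 24*t^2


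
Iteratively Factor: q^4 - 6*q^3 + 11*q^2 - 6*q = (q)*(q^3 - 6*q^2 + 11*q - 6) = q*(q - 3)*(q^2 - 3*q + 2) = q*(q - 3)*(q - 1)*(q - 2)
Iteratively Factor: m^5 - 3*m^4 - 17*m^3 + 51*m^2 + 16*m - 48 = (m - 4)*(m^4 + m^3 - 13*m^2 - m + 12) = (m - 4)*(m + 1)*(m^3 - 13*m + 12) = (m - 4)*(m - 3)*(m + 1)*(m^2 + 3*m - 4) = (m - 4)*(m - 3)*(m + 1)*(m + 4)*(m - 1)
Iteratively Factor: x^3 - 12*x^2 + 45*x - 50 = (x - 2)*(x^2 - 10*x + 25) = (x - 5)*(x - 2)*(x - 5)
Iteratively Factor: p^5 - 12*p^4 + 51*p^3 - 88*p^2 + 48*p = (p)*(p^4 - 12*p^3 + 51*p^2 - 88*p + 48) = p*(p - 1)*(p^3 - 11*p^2 + 40*p - 48) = p*(p - 4)*(p - 1)*(p^2 - 7*p + 12) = p*(p - 4)^2*(p - 1)*(p - 3)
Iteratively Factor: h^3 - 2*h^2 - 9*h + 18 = (h + 3)*(h^2 - 5*h + 6) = (h - 2)*(h + 3)*(h - 3)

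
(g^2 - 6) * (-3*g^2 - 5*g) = -3*g^4 - 5*g^3 + 18*g^2 + 30*g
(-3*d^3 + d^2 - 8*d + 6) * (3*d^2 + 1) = -9*d^5 + 3*d^4 - 27*d^3 + 19*d^2 - 8*d + 6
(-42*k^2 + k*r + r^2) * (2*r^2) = -84*k^2*r^2 + 2*k*r^3 + 2*r^4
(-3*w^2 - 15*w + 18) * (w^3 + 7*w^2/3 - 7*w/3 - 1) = -3*w^5 - 22*w^4 - 10*w^3 + 80*w^2 - 27*w - 18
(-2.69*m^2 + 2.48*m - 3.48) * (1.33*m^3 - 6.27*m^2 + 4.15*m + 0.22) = -3.5777*m^5 + 20.1647*m^4 - 31.3415*m^3 + 31.5198*m^2 - 13.8964*m - 0.7656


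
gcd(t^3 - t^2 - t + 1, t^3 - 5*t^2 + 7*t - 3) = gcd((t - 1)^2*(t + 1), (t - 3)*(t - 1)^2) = t^2 - 2*t + 1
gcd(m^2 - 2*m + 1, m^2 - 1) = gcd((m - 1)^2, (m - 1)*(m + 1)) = m - 1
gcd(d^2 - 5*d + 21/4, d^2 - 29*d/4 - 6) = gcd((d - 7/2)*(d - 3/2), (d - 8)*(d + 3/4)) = 1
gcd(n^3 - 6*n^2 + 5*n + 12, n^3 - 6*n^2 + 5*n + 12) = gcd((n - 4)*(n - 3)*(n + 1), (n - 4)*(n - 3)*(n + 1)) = n^3 - 6*n^2 + 5*n + 12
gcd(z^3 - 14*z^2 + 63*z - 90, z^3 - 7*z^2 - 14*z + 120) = z^2 - 11*z + 30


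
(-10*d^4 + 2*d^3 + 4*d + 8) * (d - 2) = -10*d^5 + 22*d^4 - 4*d^3 + 4*d^2 - 16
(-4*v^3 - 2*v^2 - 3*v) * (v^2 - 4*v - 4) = -4*v^5 + 14*v^4 + 21*v^3 + 20*v^2 + 12*v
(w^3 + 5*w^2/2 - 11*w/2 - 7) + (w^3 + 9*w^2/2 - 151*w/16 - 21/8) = 2*w^3 + 7*w^2 - 239*w/16 - 77/8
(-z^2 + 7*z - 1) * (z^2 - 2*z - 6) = -z^4 + 9*z^3 - 9*z^2 - 40*z + 6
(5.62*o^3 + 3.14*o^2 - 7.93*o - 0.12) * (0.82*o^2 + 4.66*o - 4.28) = 4.6084*o^5 + 28.764*o^4 - 15.9238*o^3 - 50.4914*o^2 + 33.3812*o + 0.5136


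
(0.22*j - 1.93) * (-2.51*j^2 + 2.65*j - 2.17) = -0.5522*j^3 + 5.4273*j^2 - 5.5919*j + 4.1881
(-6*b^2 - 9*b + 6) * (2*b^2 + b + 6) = -12*b^4 - 24*b^3 - 33*b^2 - 48*b + 36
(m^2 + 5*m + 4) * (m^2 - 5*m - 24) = m^4 - 45*m^2 - 140*m - 96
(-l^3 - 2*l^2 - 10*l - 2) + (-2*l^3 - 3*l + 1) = -3*l^3 - 2*l^2 - 13*l - 1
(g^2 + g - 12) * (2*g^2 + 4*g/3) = 2*g^4 + 10*g^3/3 - 68*g^2/3 - 16*g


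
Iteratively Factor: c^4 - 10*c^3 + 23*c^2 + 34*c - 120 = (c - 3)*(c^3 - 7*c^2 + 2*c + 40) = (c - 4)*(c - 3)*(c^2 - 3*c - 10) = (c - 5)*(c - 4)*(c - 3)*(c + 2)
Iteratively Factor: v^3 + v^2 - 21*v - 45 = (v + 3)*(v^2 - 2*v - 15) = (v + 3)^2*(v - 5)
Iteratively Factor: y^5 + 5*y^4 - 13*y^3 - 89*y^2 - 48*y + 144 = (y + 4)*(y^4 + y^3 - 17*y^2 - 21*y + 36) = (y + 3)*(y + 4)*(y^3 - 2*y^2 - 11*y + 12) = (y + 3)^2*(y + 4)*(y^2 - 5*y + 4) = (y - 4)*(y + 3)^2*(y + 4)*(y - 1)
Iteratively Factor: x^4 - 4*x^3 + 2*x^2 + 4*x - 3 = (x - 1)*(x^3 - 3*x^2 - x + 3) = (x - 1)^2*(x^2 - 2*x - 3) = (x - 3)*(x - 1)^2*(x + 1)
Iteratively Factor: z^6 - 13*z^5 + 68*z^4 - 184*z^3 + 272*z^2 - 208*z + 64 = (z - 2)*(z^5 - 11*z^4 + 46*z^3 - 92*z^2 + 88*z - 32) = (z - 2)*(z - 1)*(z^4 - 10*z^3 + 36*z^2 - 56*z + 32) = (z - 2)^2*(z - 1)*(z^3 - 8*z^2 + 20*z - 16) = (z - 2)^3*(z - 1)*(z^2 - 6*z + 8) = (z - 4)*(z - 2)^3*(z - 1)*(z - 2)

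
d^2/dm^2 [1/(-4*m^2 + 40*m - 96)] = (m^2 - 10*m - 4*(m - 5)^2 + 24)/(2*(m^2 - 10*m + 24)^3)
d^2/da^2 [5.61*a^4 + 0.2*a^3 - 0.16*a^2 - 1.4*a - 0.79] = 67.32*a^2 + 1.2*a - 0.32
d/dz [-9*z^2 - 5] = -18*z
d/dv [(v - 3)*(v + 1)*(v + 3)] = 3*v^2 + 2*v - 9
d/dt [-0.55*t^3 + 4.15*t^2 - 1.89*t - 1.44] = -1.65*t^2 + 8.3*t - 1.89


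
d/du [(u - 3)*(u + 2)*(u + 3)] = 3*u^2 + 4*u - 9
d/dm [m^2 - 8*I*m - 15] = 2*m - 8*I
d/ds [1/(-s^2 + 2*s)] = 2*(s - 1)/(s^2*(s - 2)^2)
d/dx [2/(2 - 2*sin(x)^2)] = 2*sin(x)/cos(x)^3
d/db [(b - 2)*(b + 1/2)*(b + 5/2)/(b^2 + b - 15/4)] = (4*b^2 - 12*b + 13)/(4*b^2 - 12*b + 9)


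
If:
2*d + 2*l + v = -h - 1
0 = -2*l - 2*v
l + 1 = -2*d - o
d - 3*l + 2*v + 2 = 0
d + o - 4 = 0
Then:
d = -9/2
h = 17/2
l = -1/2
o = 17/2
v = 1/2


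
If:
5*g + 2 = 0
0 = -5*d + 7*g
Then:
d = -14/25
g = -2/5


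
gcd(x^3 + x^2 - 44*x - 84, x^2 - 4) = x + 2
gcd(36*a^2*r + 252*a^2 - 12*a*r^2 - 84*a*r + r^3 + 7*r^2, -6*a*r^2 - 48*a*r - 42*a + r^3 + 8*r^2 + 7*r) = -6*a*r - 42*a + r^2 + 7*r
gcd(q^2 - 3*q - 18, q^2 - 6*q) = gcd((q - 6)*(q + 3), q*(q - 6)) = q - 6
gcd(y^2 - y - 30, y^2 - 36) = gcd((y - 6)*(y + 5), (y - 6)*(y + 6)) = y - 6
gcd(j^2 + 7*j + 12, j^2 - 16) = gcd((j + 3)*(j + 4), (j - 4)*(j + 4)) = j + 4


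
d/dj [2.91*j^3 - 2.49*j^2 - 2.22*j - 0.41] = 8.73*j^2 - 4.98*j - 2.22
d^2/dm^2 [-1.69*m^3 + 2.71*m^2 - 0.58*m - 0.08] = 5.42 - 10.14*m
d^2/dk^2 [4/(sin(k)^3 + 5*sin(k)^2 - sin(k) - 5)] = (-36*(1 - cos(k)^2)^2 + 220*sin(k)*cos(k)^2 - 240*sin(k) + 380*cos(k)^2 - 588)/((sin(k) + 5)^3*cos(k)^4)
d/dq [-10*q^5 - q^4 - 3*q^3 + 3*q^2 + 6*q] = -50*q^4 - 4*q^3 - 9*q^2 + 6*q + 6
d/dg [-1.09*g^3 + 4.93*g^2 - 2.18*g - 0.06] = -3.27*g^2 + 9.86*g - 2.18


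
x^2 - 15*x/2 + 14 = (x - 4)*(x - 7/2)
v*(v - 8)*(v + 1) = v^3 - 7*v^2 - 8*v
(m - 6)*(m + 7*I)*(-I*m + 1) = -I*m^3 + 8*m^2 + 6*I*m^2 - 48*m + 7*I*m - 42*I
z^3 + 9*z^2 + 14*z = z*(z + 2)*(z + 7)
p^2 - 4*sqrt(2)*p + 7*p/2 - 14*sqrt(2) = (p + 7/2)*(p - 4*sqrt(2))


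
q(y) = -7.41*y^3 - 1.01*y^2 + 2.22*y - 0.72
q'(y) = -22.23*y^2 - 2.02*y + 2.22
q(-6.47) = 1949.56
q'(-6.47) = -915.28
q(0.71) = -2.31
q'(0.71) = -10.42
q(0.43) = -0.54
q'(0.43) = -2.76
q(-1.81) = 35.89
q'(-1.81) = -66.95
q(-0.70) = -0.23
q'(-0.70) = -7.26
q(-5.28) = 1050.14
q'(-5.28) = -606.85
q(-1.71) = 29.58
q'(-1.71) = -59.33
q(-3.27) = 240.32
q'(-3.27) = -228.88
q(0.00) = -0.72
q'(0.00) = 2.22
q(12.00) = -12924.00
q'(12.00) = -3223.14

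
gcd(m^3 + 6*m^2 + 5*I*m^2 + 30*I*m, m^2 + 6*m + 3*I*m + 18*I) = m + 6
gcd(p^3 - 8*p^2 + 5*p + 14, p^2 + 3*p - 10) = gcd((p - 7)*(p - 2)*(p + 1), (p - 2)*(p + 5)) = p - 2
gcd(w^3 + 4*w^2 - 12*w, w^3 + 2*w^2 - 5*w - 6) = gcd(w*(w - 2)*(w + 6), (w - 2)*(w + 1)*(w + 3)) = w - 2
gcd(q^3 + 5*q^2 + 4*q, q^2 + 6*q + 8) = q + 4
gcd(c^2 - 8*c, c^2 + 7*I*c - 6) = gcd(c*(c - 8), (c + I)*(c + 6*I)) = 1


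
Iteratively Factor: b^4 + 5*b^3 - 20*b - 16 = (b + 1)*(b^3 + 4*b^2 - 4*b - 16) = (b - 2)*(b + 1)*(b^2 + 6*b + 8) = (b - 2)*(b + 1)*(b + 4)*(b + 2)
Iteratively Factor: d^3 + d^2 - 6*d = (d + 3)*(d^2 - 2*d) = (d - 2)*(d + 3)*(d)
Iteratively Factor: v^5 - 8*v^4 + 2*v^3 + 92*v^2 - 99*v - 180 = (v - 3)*(v^4 - 5*v^3 - 13*v^2 + 53*v + 60) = (v - 3)*(v + 3)*(v^3 - 8*v^2 + 11*v + 20) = (v - 3)*(v + 1)*(v + 3)*(v^2 - 9*v + 20) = (v - 4)*(v - 3)*(v + 1)*(v + 3)*(v - 5)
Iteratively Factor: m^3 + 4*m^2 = (m)*(m^2 + 4*m) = m^2*(m + 4)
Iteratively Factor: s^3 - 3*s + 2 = (s - 1)*(s^2 + s - 2) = (s - 1)*(s + 2)*(s - 1)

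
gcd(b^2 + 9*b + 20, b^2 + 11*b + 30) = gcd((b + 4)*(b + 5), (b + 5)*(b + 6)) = b + 5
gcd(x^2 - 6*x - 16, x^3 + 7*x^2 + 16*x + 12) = x + 2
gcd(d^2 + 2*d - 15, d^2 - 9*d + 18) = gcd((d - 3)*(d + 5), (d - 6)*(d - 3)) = d - 3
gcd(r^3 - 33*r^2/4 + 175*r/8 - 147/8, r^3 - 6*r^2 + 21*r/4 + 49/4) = r - 7/2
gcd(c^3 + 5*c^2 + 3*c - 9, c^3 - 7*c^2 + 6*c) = c - 1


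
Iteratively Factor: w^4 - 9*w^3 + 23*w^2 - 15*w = (w)*(w^3 - 9*w^2 + 23*w - 15) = w*(w - 5)*(w^2 - 4*w + 3) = w*(w - 5)*(w - 1)*(w - 3)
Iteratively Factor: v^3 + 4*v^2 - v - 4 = (v - 1)*(v^2 + 5*v + 4) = (v - 1)*(v + 4)*(v + 1)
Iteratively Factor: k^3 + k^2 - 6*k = (k - 2)*(k^2 + 3*k) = (k - 2)*(k + 3)*(k)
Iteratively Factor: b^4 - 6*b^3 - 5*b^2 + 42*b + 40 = (b + 1)*(b^3 - 7*b^2 + 2*b + 40) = (b - 5)*(b + 1)*(b^2 - 2*b - 8) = (b - 5)*(b + 1)*(b + 2)*(b - 4)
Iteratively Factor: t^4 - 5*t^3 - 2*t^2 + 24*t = (t)*(t^3 - 5*t^2 - 2*t + 24) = t*(t - 4)*(t^2 - t - 6) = t*(t - 4)*(t - 3)*(t + 2)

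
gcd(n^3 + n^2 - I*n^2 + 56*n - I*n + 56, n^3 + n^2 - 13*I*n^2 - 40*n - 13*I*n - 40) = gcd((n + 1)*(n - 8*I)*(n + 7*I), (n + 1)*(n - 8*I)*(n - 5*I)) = n^2 + n*(1 - 8*I) - 8*I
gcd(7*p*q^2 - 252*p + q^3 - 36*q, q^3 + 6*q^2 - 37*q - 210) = q - 6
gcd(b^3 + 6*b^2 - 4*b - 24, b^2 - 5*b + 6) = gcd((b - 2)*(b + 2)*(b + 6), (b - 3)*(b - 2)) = b - 2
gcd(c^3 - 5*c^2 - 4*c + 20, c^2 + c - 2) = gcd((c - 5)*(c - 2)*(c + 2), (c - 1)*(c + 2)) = c + 2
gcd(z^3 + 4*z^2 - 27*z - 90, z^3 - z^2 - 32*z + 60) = z^2 + z - 30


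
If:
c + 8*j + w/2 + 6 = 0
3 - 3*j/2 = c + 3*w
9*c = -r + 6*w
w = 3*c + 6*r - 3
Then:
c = 4341/5653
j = -5208/5653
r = 1791/5653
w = 6810/5653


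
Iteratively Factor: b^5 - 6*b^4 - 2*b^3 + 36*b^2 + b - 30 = (b + 2)*(b^4 - 8*b^3 + 14*b^2 + 8*b - 15) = (b - 5)*(b + 2)*(b^3 - 3*b^2 - b + 3) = (b - 5)*(b + 1)*(b + 2)*(b^2 - 4*b + 3) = (b - 5)*(b - 1)*(b + 1)*(b + 2)*(b - 3)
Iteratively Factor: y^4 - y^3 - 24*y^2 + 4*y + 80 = (y + 4)*(y^3 - 5*y^2 - 4*y + 20) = (y + 2)*(y + 4)*(y^2 - 7*y + 10) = (y - 5)*(y + 2)*(y + 4)*(y - 2)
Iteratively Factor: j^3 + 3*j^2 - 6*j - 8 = (j + 1)*(j^2 + 2*j - 8) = (j + 1)*(j + 4)*(j - 2)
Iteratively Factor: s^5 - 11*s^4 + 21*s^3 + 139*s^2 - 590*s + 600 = (s - 2)*(s^4 - 9*s^3 + 3*s^2 + 145*s - 300) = (s - 5)*(s - 2)*(s^3 - 4*s^2 - 17*s + 60) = (s - 5)^2*(s - 2)*(s^2 + s - 12) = (s - 5)^2*(s - 2)*(s + 4)*(s - 3)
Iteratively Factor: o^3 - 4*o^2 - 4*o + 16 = (o - 2)*(o^2 - 2*o - 8) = (o - 2)*(o + 2)*(o - 4)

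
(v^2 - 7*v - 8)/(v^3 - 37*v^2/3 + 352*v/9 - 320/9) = 9*(v + 1)/(9*v^2 - 39*v + 40)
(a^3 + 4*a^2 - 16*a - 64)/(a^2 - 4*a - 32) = (a^2 - 16)/(a - 8)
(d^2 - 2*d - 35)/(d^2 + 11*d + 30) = (d - 7)/(d + 6)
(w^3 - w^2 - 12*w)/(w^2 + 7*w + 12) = w*(w - 4)/(w + 4)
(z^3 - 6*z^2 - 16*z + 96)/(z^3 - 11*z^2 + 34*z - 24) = (z + 4)/(z - 1)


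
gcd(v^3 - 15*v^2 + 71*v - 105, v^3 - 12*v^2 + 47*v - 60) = v^2 - 8*v + 15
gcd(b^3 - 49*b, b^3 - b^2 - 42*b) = b^2 - 7*b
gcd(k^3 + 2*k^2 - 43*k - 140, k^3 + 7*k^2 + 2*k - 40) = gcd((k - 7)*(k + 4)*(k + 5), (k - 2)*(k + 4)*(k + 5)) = k^2 + 9*k + 20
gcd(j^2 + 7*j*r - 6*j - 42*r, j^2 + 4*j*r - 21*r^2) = j + 7*r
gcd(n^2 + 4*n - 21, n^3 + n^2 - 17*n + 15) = n - 3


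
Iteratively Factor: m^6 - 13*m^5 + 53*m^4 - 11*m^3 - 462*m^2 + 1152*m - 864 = (m + 3)*(m^5 - 16*m^4 + 101*m^3 - 314*m^2 + 480*m - 288) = (m - 4)*(m + 3)*(m^4 - 12*m^3 + 53*m^2 - 102*m + 72) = (m - 4)*(m - 3)*(m + 3)*(m^3 - 9*m^2 + 26*m - 24) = (m - 4)*(m - 3)^2*(m + 3)*(m^2 - 6*m + 8) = (m - 4)*(m - 3)^2*(m - 2)*(m + 3)*(m - 4)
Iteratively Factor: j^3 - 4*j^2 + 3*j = (j - 1)*(j^2 - 3*j) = j*(j - 1)*(j - 3)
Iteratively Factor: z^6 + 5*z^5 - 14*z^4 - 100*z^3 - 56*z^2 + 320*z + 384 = (z + 3)*(z^5 + 2*z^4 - 20*z^3 - 40*z^2 + 64*z + 128) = (z - 2)*(z + 3)*(z^4 + 4*z^3 - 12*z^2 - 64*z - 64) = (z - 2)*(z + 2)*(z + 3)*(z^3 + 2*z^2 - 16*z - 32) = (z - 2)*(z + 2)*(z + 3)*(z + 4)*(z^2 - 2*z - 8) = (z - 4)*(z - 2)*(z + 2)*(z + 3)*(z + 4)*(z + 2)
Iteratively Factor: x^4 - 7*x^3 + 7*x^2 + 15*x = (x)*(x^3 - 7*x^2 + 7*x + 15) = x*(x - 5)*(x^2 - 2*x - 3) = x*(x - 5)*(x - 3)*(x + 1)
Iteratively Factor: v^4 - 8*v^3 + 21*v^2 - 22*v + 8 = (v - 4)*(v^3 - 4*v^2 + 5*v - 2) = (v - 4)*(v - 1)*(v^2 - 3*v + 2) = (v - 4)*(v - 2)*(v - 1)*(v - 1)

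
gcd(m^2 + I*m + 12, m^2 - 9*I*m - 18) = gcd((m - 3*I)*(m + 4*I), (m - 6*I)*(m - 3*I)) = m - 3*I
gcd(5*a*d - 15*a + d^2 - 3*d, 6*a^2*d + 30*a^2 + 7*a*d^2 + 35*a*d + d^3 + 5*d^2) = 1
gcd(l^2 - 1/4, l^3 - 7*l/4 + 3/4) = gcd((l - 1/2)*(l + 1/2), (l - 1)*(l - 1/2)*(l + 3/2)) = l - 1/2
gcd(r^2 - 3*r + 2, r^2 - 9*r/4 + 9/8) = 1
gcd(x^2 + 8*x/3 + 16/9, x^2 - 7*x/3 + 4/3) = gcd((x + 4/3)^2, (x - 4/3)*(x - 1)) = 1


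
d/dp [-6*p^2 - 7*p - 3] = -12*p - 7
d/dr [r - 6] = 1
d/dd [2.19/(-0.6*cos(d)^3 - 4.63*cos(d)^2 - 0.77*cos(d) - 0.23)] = (3.942*sin(d)^2 - 20.2794*cos(d) - 5.6283)*sin(d)/(0.6*cos(d)^3 + 4.63*cos(d)^2 + 0.77*cos(d) + 0.23)^2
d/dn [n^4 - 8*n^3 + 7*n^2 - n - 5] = 4*n^3 - 24*n^2 + 14*n - 1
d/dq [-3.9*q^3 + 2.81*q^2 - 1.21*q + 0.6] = -11.7*q^2 + 5.62*q - 1.21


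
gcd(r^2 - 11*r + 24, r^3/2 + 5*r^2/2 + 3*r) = 1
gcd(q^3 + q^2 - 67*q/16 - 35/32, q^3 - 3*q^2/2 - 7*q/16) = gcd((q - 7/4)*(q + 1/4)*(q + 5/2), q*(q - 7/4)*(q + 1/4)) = q^2 - 3*q/2 - 7/16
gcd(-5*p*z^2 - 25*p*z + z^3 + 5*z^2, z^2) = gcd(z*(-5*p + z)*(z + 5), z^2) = z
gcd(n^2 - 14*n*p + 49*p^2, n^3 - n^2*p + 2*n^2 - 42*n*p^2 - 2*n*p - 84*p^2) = -n + 7*p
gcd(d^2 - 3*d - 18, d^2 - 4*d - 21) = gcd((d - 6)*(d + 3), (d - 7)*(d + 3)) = d + 3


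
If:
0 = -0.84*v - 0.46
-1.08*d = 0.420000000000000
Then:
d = -0.39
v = -0.55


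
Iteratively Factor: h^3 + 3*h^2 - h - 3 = (h - 1)*(h^2 + 4*h + 3) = (h - 1)*(h + 3)*(h + 1)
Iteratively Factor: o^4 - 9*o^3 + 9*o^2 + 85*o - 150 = (o - 5)*(o^3 - 4*o^2 - 11*o + 30) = (o - 5)*(o - 2)*(o^2 - 2*o - 15) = (o - 5)*(o - 2)*(o + 3)*(o - 5)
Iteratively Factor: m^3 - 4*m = (m + 2)*(m^2 - 2*m) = m*(m + 2)*(m - 2)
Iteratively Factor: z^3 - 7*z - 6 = (z + 2)*(z^2 - 2*z - 3) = (z - 3)*(z + 2)*(z + 1)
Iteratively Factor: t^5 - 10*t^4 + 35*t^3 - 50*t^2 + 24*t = (t - 3)*(t^4 - 7*t^3 + 14*t^2 - 8*t) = (t - 3)*(t - 2)*(t^3 - 5*t^2 + 4*t) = (t - 4)*(t - 3)*(t - 2)*(t^2 - t) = (t - 4)*(t - 3)*(t - 2)*(t - 1)*(t)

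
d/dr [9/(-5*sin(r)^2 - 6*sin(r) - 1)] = 18*(5*sin(r) + 3)*cos(r)/(5*sin(r)^2 + 6*sin(r) + 1)^2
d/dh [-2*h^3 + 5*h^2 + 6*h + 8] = -6*h^2 + 10*h + 6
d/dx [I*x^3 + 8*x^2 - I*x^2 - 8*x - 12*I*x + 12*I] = 3*I*x^2 + 2*x*(8 - I) - 8 - 12*I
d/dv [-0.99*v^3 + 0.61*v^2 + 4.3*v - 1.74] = -2.97*v^2 + 1.22*v + 4.3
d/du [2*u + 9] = 2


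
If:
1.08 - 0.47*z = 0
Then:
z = 2.30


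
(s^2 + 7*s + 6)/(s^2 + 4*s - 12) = (s + 1)/(s - 2)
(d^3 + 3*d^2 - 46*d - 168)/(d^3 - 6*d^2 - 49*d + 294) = (d^2 + 10*d + 24)/(d^2 + d - 42)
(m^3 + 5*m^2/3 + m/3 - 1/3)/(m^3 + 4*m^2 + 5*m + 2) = (m - 1/3)/(m + 2)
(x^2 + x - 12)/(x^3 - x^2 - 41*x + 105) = (x + 4)/(x^2 + 2*x - 35)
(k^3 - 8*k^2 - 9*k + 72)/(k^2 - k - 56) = (k^2 - 9)/(k + 7)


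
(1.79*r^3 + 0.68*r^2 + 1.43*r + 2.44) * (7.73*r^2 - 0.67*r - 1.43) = 13.8367*r^5 + 4.0571*r^4 + 8.0386*r^3 + 16.9307*r^2 - 3.6797*r - 3.4892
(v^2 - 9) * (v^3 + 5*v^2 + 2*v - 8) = v^5 + 5*v^4 - 7*v^3 - 53*v^2 - 18*v + 72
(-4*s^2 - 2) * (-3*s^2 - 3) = 12*s^4 + 18*s^2 + 6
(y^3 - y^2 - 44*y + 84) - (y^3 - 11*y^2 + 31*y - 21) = 10*y^2 - 75*y + 105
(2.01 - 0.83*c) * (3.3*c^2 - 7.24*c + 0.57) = -2.739*c^3 + 12.6422*c^2 - 15.0255*c + 1.1457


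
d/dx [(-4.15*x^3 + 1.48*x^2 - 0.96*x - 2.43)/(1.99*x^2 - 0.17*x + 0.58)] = (-8.2585*x^4 + 1.411*x^3 - 5.5622*x^2 + 11.3882*x - 0.9699)/(3.9601*x^4 - 0.6766*x^3 + 2.3373*x^2 - 0.1972*x + 0.3364)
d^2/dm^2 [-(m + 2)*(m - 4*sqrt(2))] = -2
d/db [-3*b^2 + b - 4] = 1 - 6*b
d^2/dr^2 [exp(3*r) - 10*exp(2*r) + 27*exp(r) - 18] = (9*exp(2*r) - 40*exp(r) + 27)*exp(r)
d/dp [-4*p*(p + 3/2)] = -8*p - 6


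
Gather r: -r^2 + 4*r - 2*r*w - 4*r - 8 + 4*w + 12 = -r^2 - 2*r*w + 4*w + 4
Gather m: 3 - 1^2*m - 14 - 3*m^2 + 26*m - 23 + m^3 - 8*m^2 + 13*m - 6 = m^3 - 11*m^2 + 38*m - 40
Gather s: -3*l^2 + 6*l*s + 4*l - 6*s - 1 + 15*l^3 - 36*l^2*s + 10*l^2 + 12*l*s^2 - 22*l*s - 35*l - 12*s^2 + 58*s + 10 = 15*l^3 + 7*l^2 - 31*l + s^2*(12*l - 12) + s*(-36*l^2 - 16*l + 52) + 9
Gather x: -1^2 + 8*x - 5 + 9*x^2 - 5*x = 9*x^2 + 3*x - 6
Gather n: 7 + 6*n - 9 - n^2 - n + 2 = -n^2 + 5*n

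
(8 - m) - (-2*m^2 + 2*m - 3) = 2*m^2 - 3*m + 11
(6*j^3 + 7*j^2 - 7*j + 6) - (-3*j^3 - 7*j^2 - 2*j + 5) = 9*j^3 + 14*j^2 - 5*j + 1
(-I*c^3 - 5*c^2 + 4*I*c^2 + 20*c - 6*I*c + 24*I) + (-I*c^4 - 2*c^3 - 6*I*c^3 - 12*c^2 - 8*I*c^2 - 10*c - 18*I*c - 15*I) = -I*c^4 - 2*c^3 - 7*I*c^3 - 17*c^2 - 4*I*c^2 + 10*c - 24*I*c + 9*I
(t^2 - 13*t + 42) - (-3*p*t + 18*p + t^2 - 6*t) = 3*p*t - 18*p - 7*t + 42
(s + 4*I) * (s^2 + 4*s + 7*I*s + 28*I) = s^3 + 4*s^2 + 11*I*s^2 - 28*s + 44*I*s - 112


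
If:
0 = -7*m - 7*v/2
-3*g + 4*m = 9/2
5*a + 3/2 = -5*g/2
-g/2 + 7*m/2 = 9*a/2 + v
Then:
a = 321/940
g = -603/470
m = 153/940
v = -153/470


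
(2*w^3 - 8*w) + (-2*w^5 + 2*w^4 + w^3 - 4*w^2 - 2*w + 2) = -2*w^5 + 2*w^4 + 3*w^3 - 4*w^2 - 10*w + 2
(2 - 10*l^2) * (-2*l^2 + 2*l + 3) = 20*l^4 - 20*l^3 - 34*l^2 + 4*l + 6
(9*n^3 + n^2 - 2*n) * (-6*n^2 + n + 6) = -54*n^5 + 3*n^4 + 67*n^3 + 4*n^2 - 12*n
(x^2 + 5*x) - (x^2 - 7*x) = 12*x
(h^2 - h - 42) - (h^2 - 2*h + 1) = h - 43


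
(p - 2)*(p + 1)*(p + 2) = p^3 + p^2 - 4*p - 4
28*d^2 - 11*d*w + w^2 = (-7*d + w)*(-4*d + w)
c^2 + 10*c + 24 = (c + 4)*(c + 6)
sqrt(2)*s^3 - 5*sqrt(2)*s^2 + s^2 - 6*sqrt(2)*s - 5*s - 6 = (s - 6)*(s + 1)*(sqrt(2)*s + 1)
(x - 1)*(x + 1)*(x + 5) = x^3 + 5*x^2 - x - 5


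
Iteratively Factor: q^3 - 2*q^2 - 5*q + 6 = (q + 2)*(q^2 - 4*q + 3) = (q - 3)*(q + 2)*(q - 1)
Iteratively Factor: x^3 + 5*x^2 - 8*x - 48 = (x + 4)*(x^2 + x - 12) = (x + 4)^2*(x - 3)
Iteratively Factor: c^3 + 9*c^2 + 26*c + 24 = (c + 4)*(c^2 + 5*c + 6) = (c + 3)*(c + 4)*(c + 2)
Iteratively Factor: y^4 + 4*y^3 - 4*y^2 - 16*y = (y)*(y^3 + 4*y^2 - 4*y - 16) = y*(y + 4)*(y^2 - 4) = y*(y - 2)*(y + 4)*(y + 2)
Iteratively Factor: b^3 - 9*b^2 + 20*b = (b - 4)*(b^2 - 5*b) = (b - 5)*(b - 4)*(b)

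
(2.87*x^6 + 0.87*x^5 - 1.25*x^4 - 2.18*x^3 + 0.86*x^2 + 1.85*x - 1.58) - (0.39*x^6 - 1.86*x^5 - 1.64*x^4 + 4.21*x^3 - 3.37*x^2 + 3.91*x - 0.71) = 2.48*x^6 + 2.73*x^5 + 0.39*x^4 - 6.39*x^3 + 4.23*x^2 - 2.06*x - 0.87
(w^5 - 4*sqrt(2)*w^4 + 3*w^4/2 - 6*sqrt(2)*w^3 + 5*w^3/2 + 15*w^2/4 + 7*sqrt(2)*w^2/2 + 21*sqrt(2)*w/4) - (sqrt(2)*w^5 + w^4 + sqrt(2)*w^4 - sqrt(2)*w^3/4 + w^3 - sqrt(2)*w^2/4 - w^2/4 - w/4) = -sqrt(2)*w^5 + w^5 - 5*sqrt(2)*w^4 + w^4/2 - 23*sqrt(2)*w^3/4 + 3*w^3/2 + 4*w^2 + 15*sqrt(2)*w^2/4 + w/4 + 21*sqrt(2)*w/4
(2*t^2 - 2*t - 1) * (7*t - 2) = 14*t^3 - 18*t^2 - 3*t + 2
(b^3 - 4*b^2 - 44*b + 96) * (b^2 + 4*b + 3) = b^5 - 57*b^3 - 92*b^2 + 252*b + 288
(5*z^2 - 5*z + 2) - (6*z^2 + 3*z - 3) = -z^2 - 8*z + 5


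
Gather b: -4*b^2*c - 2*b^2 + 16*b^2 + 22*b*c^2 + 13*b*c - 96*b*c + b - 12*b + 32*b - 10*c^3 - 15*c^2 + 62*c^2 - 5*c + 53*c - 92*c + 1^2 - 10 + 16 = b^2*(14 - 4*c) + b*(22*c^2 - 83*c + 21) - 10*c^3 + 47*c^2 - 44*c + 7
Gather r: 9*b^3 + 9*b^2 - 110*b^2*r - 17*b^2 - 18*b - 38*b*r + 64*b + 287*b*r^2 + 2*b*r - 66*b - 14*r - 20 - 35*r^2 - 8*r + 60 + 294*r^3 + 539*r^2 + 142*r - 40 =9*b^3 - 8*b^2 - 20*b + 294*r^3 + r^2*(287*b + 504) + r*(-110*b^2 - 36*b + 120)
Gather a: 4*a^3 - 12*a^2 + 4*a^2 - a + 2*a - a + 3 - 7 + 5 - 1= 4*a^3 - 8*a^2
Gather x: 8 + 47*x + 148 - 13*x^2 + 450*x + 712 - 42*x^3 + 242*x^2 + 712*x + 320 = -42*x^3 + 229*x^2 + 1209*x + 1188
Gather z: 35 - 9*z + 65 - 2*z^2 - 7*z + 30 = -2*z^2 - 16*z + 130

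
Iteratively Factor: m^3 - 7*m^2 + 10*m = (m - 5)*(m^2 - 2*m) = m*(m - 5)*(m - 2)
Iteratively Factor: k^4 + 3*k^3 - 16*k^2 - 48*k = (k + 3)*(k^3 - 16*k) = (k - 4)*(k + 3)*(k^2 + 4*k) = (k - 4)*(k + 3)*(k + 4)*(k)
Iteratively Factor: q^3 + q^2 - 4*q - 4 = (q + 1)*(q^2 - 4) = (q - 2)*(q + 1)*(q + 2)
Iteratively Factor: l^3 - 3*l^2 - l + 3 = (l + 1)*(l^2 - 4*l + 3) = (l - 1)*(l + 1)*(l - 3)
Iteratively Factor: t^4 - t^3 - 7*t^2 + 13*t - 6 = (t - 1)*(t^3 - 7*t + 6) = (t - 2)*(t - 1)*(t^2 + 2*t - 3) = (t - 2)*(t - 1)^2*(t + 3)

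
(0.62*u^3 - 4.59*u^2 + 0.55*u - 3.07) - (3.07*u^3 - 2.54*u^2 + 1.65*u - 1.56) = -2.45*u^3 - 2.05*u^2 - 1.1*u - 1.51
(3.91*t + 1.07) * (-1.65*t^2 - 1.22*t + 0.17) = -6.4515*t^3 - 6.5357*t^2 - 0.6407*t + 0.1819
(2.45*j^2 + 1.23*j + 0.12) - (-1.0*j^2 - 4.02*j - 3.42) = 3.45*j^2 + 5.25*j + 3.54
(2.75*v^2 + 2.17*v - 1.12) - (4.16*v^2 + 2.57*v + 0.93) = -1.41*v^2 - 0.4*v - 2.05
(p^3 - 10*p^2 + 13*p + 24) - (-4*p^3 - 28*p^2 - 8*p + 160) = 5*p^3 + 18*p^2 + 21*p - 136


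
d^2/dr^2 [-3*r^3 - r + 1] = -18*r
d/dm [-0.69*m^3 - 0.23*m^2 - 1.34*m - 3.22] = -2.07*m^2 - 0.46*m - 1.34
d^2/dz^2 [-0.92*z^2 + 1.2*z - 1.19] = -1.84000000000000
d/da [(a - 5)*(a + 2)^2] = (a + 2)*(3*a - 8)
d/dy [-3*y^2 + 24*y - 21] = 24 - 6*y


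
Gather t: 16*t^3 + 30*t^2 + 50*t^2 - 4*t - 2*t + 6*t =16*t^3 + 80*t^2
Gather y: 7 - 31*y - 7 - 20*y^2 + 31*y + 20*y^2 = 0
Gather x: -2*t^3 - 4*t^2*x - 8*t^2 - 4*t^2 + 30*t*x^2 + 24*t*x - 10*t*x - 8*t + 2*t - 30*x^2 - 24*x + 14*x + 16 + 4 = -2*t^3 - 12*t^2 - 6*t + x^2*(30*t - 30) + x*(-4*t^2 + 14*t - 10) + 20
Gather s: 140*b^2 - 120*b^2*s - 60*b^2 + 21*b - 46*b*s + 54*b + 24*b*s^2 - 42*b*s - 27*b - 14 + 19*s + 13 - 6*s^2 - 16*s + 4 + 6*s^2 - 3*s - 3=80*b^2 + 24*b*s^2 + 48*b + s*(-120*b^2 - 88*b)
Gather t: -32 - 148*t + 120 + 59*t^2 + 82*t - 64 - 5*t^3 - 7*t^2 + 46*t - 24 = -5*t^3 + 52*t^2 - 20*t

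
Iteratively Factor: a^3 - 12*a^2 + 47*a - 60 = (a - 3)*(a^2 - 9*a + 20) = (a - 4)*(a - 3)*(a - 5)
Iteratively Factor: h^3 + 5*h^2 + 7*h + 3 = (h + 3)*(h^2 + 2*h + 1) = (h + 1)*(h + 3)*(h + 1)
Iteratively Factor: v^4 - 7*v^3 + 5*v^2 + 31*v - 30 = (v + 2)*(v^3 - 9*v^2 + 23*v - 15) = (v - 1)*(v + 2)*(v^2 - 8*v + 15) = (v - 3)*(v - 1)*(v + 2)*(v - 5)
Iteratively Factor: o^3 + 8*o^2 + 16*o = (o + 4)*(o^2 + 4*o) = (o + 4)^2*(o)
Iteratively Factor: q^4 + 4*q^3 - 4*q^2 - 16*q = (q + 4)*(q^3 - 4*q) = (q - 2)*(q + 4)*(q^2 + 2*q) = q*(q - 2)*(q + 4)*(q + 2)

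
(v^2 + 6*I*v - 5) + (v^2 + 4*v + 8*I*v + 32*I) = 2*v^2 + 4*v + 14*I*v - 5 + 32*I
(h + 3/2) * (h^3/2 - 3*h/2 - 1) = h^4/2 + 3*h^3/4 - 3*h^2/2 - 13*h/4 - 3/2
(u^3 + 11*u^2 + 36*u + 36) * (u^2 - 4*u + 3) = u^5 + 7*u^4 - 5*u^3 - 75*u^2 - 36*u + 108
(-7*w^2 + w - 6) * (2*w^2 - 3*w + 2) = -14*w^4 + 23*w^3 - 29*w^2 + 20*w - 12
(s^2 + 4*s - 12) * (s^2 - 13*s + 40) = s^4 - 9*s^3 - 24*s^2 + 316*s - 480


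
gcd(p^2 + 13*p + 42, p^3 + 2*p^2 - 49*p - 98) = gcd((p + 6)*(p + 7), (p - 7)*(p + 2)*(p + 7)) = p + 7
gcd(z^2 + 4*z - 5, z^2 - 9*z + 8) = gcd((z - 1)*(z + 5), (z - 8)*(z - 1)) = z - 1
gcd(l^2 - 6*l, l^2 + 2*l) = l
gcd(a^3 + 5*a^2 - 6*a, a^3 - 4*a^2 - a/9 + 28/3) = 1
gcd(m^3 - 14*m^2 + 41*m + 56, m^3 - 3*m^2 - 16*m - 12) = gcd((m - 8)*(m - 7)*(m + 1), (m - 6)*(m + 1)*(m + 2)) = m + 1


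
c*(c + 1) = c^2 + c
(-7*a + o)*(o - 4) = -7*a*o + 28*a + o^2 - 4*o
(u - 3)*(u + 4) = u^2 + u - 12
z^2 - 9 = (z - 3)*(z + 3)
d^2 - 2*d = d*(d - 2)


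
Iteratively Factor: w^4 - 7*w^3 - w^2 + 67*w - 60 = (w - 1)*(w^3 - 6*w^2 - 7*w + 60) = (w - 4)*(w - 1)*(w^2 - 2*w - 15) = (w - 4)*(w - 1)*(w + 3)*(w - 5)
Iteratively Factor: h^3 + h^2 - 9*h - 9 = (h - 3)*(h^2 + 4*h + 3) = (h - 3)*(h + 1)*(h + 3)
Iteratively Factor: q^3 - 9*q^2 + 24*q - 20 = (q - 2)*(q^2 - 7*q + 10) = (q - 2)^2*(q - 5)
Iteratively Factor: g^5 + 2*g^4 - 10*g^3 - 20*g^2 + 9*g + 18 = (g + 2)*(g^4 - 10*g^2 + 9) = (g - 1)*(g + 2)*(g^3 + g^2 - 9*g - 9) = (g - 1)*(g + 1)*(g + 2)*(g^2 - 9) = (g - 1)*(g + 1)*(g + 2)*(g + 3)*(g - 3)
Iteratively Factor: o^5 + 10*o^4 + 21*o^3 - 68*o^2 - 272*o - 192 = (o + 4)*(o^4 + 6*o^3 - 3*o^2 - 56*o - 48) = (o + 1)*(o + 4)*(o^3 + 5*o^2 - 8*o - 48) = (o - 3)*(o + 1)*(o + 4)*(o^2 + 8*o + 16) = (o - 3)*(o + 1)*(o + 4)^2*(o + 4)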